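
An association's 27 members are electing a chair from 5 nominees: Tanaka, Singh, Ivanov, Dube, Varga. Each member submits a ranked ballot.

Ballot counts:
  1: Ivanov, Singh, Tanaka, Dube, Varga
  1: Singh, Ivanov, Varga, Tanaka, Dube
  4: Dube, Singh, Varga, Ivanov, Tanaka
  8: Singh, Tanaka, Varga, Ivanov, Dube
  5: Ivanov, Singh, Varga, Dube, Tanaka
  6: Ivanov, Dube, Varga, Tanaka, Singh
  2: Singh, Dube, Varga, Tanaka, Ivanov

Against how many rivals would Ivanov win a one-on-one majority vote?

Ivanov against each rival (27 voters):
Ivanov vs Tanaka: Ivanov, 17–10.
Ivanov vs Singh: Singh wins 15–12.
Ivanov–Dube: Ivanov 21–6.
Ivanov vs Varga: Ivanov preferred on 1+1+5+6 = 13 ballots; Varga wins 14–13.
Ivanov beats Tanaka, Dube; loses to Singh, Varga — 2 pairwise wins.

2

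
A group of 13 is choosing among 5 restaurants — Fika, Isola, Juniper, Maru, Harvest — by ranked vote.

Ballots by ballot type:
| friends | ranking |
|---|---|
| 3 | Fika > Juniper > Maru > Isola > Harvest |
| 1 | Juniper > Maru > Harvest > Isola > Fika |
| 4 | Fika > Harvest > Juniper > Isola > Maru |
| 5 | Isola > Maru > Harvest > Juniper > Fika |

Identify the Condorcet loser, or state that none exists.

none

Pairwise majorities:
Fika vs Isola: 7 to 6, Fika.
Fika vs Juniper: 3+4 = 7 for Fika, 6 for Juniper — Fika by 7–6.
Fika–Maru: Fika 7–6.
Fika–Harvest: Fika 7–6.
Isola vs Juniper: Isola preferred on 5 ballots; Juniper wins 8–5.
Isola–Maru: Isola 9–4.
Isola–Harvest: Isola 8–5.
Juniper vs Maru: Juniper wins 8–5.
Juniper vs Harvest: Harvest, 9–4.
Maru–Harvest: Maru 9–4.
Every restaurant wins at least one matchup (Fika beats Isola; Isola beats Maru; Juniper beats Isola; Maru beats Harvest; Harvest beats Juniper), so there is no Condorcet loser.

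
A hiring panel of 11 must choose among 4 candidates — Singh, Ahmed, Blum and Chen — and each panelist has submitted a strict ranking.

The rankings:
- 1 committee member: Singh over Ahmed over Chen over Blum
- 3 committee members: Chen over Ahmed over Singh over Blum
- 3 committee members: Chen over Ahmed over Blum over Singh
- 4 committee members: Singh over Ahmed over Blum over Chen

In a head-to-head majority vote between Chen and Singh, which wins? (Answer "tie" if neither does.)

Ballots ranking Chen above Singh: 3 + 3 = 6.
Ballots ranking Singh above Chen: 11 − 6 = 5.
Chen wins the head-to-head 6–5.

Chen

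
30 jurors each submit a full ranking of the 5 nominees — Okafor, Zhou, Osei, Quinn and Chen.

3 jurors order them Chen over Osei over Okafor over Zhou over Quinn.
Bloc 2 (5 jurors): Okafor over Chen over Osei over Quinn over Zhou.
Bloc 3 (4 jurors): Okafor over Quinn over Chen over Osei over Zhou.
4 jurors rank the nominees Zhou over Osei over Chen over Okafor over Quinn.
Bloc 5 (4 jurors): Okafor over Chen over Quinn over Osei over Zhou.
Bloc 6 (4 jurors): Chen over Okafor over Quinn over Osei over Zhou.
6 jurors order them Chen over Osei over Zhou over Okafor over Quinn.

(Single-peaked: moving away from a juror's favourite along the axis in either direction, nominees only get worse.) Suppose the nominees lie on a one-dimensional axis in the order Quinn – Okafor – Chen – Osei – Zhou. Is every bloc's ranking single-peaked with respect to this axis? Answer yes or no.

yes

Axis positions: Quinn=1, Okafor=2, Chen=3, Osei=4, Zhou=5.
Bloc 1 (peak Chen at position 3): ranking walks positions 3-4-2-5-1, expanding outward from the peak — single-peaked.
Bloc 2 (peak Okafor at position 2): ranking walks positions 2-3-4-1-5, expanding outward from the peak — single-peaked.
Bloc 3 (peak Okafor at position 2): ranking walks positions 2-1-3-4-5, expanding outward from the peak — single-peaked.
Bloc 4 (peak Zhou at position 5): ranking walks positions 5-4-3-2-1, expanding outward from the peak — single-peaked.
Bloc 5 (peak Okafor at position 2): ranking walks positions 2-3-1-4-5, expanding outward from the peak — single-peaked.
Bloc 6 (peak Chen at position 3): ranking walks positions 3-2-1-4-5, expanding outward from the peak — single-peaked.
Bloc 7 (peak Chen at position 3): ranking walks positions 3-4-5-2-1, expanding outward from the peak — single-peaked.
Every ranking is single-peaked on this axis.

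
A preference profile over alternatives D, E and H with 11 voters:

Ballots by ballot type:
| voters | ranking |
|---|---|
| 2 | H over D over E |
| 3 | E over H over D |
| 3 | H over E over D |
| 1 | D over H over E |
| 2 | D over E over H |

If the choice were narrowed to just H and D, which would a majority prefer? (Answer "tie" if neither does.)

H

Ballots ranking H above D: 2 + 3 + 3 = 8.
Ballots ranking D above H: 11 − 8 = 3.
H wins the head-to-head 8–3.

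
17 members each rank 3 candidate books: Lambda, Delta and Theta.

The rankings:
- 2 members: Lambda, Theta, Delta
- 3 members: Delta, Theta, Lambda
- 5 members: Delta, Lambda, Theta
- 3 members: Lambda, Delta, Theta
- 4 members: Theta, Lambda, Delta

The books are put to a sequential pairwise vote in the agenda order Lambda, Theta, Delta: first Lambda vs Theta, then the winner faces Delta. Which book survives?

Round 1: Lambda vs Theta — 10–7, Lambda advances.
Round 2: Lambda vs Delta — 9–8, Lambda advances.
The agenda winner is Lambda.

Lambda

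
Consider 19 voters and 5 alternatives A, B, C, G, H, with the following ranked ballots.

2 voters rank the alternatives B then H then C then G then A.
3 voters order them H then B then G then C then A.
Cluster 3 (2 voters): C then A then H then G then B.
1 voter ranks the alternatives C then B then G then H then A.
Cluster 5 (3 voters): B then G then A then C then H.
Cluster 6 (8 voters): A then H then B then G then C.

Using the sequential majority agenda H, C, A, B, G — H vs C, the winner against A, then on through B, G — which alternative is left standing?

A

Round 1: H vs C — 13–6, H advances.
Round 2: H vs A — 6–13, A advances.
Round 3: A vs B — 10–9, A advances.
Round 4: A vs G — 10–9, A advances.
The agenda winner is A.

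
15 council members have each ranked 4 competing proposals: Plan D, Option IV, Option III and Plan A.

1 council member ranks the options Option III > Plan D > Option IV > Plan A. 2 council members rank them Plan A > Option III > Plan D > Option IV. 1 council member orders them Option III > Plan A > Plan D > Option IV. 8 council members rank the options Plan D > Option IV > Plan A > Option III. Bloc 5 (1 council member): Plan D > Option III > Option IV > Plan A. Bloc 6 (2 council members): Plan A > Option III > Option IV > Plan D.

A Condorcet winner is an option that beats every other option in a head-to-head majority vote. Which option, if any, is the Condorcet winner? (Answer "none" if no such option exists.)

Plan D

Check each pair by majority over 15 ballots:
Plan D–Option IV: Plan D 13–2.
Plan D vs Option III: Plan D, 9–6.
Plan D vs Plan A: Plan D wins 10–5.
Option IV–Option III: Option IV 8–7.
Option IV–Plan A: Option IV 10–5.
Option III–Plan A: Plan A 12–3.
Plan D defeats every rival head-to-head and is the Condorcet winner.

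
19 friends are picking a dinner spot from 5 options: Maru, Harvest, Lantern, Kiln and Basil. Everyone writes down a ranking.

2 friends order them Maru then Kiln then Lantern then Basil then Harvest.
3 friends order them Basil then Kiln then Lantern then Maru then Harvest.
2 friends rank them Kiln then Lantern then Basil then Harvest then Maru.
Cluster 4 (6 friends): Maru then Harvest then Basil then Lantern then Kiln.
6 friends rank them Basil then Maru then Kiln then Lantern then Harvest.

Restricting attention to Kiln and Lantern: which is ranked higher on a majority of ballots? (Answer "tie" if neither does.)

Ballots ranking Kiln above Lantern: 2 + 3 + 2 + 6 = 13.
Ballots ranking Lantern above Kiln: 19 − 13 = 6.
Kiln wins the head-to-head 13–6.

Kiln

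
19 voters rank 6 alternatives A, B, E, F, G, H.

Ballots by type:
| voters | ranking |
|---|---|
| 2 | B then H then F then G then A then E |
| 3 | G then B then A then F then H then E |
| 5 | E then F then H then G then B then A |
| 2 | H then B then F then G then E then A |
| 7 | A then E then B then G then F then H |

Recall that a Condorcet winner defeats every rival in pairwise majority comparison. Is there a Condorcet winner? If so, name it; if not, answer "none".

none

Pairwise majorities:
A vs B: B, 12–7.
A vs E: A is ranked higher on 2+3+7 = 12 ballots, E on 7. A wins 12–7.
A vs F: 10 to 9, A.
A–G: G 12–7.
A vs H: A wins 10–9.
B vs E: B preferred on 2+3+2 = 7 ballots; E wins 12–7.
B vs F: B is ranked higher on 2+3+2+7 = 14 ballots, F on 5. B wins 14–5.
B vs G: B wins 11–8.
B vs H: B wins 12–7.
E vs F: E wins 12–7.
E–G: E 12–7.
E vs H: E, 12–7.
F vs G: G, 10–9.
F–H: F 15–4.
G–H: G 10–9.
Every alternative loses at least once (A loses to B; B loses to E; E loses to A; F loses to A; G loses to B; H loses to A). The majority relation contains the cycle A → E → B → A, so there is no Condorcet winner.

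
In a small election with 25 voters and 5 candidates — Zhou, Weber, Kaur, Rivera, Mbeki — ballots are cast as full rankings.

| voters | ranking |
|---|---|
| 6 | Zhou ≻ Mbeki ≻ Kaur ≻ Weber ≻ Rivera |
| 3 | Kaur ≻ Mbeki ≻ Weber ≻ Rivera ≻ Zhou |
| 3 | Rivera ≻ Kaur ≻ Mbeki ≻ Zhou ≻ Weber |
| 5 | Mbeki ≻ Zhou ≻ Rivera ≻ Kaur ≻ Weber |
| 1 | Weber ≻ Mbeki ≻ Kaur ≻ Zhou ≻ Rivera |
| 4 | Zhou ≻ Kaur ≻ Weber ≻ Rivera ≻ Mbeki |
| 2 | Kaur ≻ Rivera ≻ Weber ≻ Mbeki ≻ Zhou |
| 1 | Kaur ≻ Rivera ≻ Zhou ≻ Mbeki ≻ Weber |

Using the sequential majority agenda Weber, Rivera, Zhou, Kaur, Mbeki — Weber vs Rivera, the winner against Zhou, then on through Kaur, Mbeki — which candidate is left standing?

Round 1: Weber vs Rivera — 14–11, Weber advances.
Round 2: Weber vs Zhou — 6–19, Zhou advances.
Round 3: Zhou vs Kaur — 15–10, Zhou advances.
Round 4: Zhou vs Mbeki — 11–14, Mbeki advances.
Mbeki survives the agenda.

Mbeki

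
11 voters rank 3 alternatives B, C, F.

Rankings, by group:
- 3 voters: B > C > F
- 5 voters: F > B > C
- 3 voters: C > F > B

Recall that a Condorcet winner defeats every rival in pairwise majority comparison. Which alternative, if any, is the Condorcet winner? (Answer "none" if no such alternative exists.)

none

Check each pair by majority over 11 ballots:
B vs C: 3+5 = 8 for B, 3 for C — B by 8–3.
B vs F: 3 for B, 8 for F — F by 8–3.
C vs F: C preferred on 3+3 = 6 ballots; C wins 6–5.
Each alternative drops at least one matchup (B loses to F; C loses to B; F loses to C); the cycle B beats C beats F beats B rules out a Condorcet winner.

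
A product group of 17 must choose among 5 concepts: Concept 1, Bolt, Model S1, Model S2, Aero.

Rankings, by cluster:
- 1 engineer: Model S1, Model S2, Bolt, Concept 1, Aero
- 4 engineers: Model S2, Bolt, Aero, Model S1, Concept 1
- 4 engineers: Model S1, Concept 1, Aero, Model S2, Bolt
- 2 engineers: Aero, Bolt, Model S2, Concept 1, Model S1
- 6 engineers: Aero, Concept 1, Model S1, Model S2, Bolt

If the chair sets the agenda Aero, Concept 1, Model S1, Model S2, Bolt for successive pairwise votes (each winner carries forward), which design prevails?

Aero

Round 1: Aero vs Concept 1 — 12–5, Aero advances.
Round 2: Aero vs Model S1 — 12–5, Aero advances.
Round 3: Aero vs Model S2 — 12–5, Aero advances.
Round 4: Aero vs Bolt — 12–5, Aero advances.
The agenda winner is Aero.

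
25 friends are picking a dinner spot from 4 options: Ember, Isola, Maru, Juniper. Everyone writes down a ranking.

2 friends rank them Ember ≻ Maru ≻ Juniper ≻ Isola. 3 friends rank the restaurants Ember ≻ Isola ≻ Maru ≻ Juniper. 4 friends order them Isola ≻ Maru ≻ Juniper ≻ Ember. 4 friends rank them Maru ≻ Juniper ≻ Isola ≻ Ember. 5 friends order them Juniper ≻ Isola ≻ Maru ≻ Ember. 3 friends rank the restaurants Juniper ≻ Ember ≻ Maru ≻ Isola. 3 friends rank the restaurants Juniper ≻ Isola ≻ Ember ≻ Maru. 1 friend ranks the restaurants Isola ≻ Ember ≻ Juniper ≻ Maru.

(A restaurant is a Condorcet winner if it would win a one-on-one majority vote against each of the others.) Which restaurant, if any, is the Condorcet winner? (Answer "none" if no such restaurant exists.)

Head-to-head results (25 friends):
Ember vs Isola: Isola wins 17–8.
Ember vs Maru: Ember is ranked higher on 2+3+3+3+1 = 12 ballots, Maru on 13. Maru wins 13–12.
Ember vs Juniper: Juniper, 19–6.
Isola vs Maru: Isola is ranked higher on 3+4+5+3+1 = 16 ballots, Maru on 9. Isola wins 16–9.
Isola–Juniper: Juniper 17–8.
Maru–Juniper: Maru 13–12.
No restaurant is unbeaten: Ember loses to Isola; Isola loses to Juniper; Maru loses to Isola; Juniper loses to Maru. In particular Isola → Maru → Juniper → Isola is a majority cycle — no Condorcet winner exists.

none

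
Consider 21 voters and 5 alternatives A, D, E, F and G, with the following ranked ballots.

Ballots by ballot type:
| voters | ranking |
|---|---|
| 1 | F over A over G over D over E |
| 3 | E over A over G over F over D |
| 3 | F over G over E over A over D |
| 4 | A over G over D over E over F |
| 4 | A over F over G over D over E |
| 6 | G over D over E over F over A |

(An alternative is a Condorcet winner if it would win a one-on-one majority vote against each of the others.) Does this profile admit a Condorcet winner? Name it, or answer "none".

none

Check each pair by majority over 21 ballots:
A vs D: 1+3+3+4+4 = 15 for A, 6 for D — A by 15–6.
A vs E: E, 12–9.
A vs F: 3+4+4 = 11 for A, 10 for F — A by 11–10.
A vs G: A, 12–9.
D–E: D 15–6.
D vs F: D is ranked higher on 4+6 = 10 ballots, F on 11. F wins 11–10.
D vs G: G wins 21–0.
E vs F: 13 to 8, E.
E–G: G 18–3.
F vs G: 1+3+4 = 8 for F, 13 for G — G by 13–8.
Every alternative loses at least once (A loses to E; D loses to A; E loses to D; F loses to A; G loses to A). The majority relation contains the cycle A → D → E → A, so there is no Condorcet winner.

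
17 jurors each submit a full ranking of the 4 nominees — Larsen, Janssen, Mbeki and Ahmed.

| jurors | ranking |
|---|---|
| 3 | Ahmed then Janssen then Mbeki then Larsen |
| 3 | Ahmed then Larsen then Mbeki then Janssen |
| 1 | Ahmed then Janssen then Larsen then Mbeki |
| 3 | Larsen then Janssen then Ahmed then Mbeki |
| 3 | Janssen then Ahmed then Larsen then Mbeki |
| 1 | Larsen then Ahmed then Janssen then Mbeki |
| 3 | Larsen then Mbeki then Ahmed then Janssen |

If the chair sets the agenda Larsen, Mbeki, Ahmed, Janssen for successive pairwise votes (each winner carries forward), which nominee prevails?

Ahmed

Round 1: Larsen vs Mbeki — 14–3, Larsen advances.
Round 2: Larsen vs Ahmed — 7–10, Ahmed advances.
Round 3: Ahmed vs Janssen — 11–6, Ahmed advances.
The agenda winner is Ahmed.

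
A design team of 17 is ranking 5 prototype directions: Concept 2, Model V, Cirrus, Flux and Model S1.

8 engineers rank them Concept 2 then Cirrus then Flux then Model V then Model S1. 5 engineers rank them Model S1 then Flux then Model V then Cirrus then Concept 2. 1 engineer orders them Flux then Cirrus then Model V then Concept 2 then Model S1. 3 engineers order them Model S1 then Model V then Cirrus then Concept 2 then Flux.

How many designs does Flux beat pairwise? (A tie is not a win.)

Flux against each rival (17 engineers):
Flux vs Concept 2: 6 to 11, Concept 2.
Flux–Model V: Flux 14–3.
Flux vs Cirrus: Cirrus wins 11–6.
Flux vs Model S1: Flux preferred on 8+1 = 9 ballots; Flux wins 9–8.
Flux beats Model V, Model S1; loses to Concept 2, Cirrus — 2 pairwise wins.

2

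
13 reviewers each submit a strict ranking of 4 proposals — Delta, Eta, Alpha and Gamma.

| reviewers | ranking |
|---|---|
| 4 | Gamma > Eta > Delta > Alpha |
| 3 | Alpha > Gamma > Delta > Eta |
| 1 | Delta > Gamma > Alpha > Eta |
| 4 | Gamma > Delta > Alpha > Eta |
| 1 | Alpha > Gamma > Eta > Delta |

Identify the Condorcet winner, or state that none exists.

Head-to-head results (13 reviewers):
Delta vs Eta: 3+1+4 = 8 for Delta, 5 for Eta — Delta by 8–5.
Delta vs Alpha: Delta is ranked higher on 4+1+4 = 9 ballots, Alpha on 4. Delta wins 9–4.
Delta vs Gamma: Delta is ranked higher on 1 ballot, Gamma on 12. Gamma wins 12–1.
Eta vs Alpha: 4 for Eta, 9 for Alpha — Alpha by 9–4.
Eta vs Gamma: Eta is ranked higher on 0 ballots, Gamma on 13. Gamma wins 13–0.
Alpha vs Gamma: Alpha is ranked higher on 3+1 = 4 ballots, Gamma on 9. Gamma wins 9–4.
Gamma defeats every rival head-to-head and is the Condorcet winner.

Gamma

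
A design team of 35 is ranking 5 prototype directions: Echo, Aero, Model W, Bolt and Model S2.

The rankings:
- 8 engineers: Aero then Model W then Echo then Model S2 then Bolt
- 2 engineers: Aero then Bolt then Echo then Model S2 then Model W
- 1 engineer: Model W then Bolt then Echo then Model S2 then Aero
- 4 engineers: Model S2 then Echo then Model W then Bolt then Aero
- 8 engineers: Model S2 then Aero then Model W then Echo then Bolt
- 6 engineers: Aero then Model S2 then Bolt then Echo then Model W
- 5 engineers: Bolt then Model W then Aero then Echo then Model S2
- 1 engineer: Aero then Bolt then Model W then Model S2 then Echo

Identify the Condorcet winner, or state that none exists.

Aero

Check each pair by majority over 35 ballots:
Echo vs Aero: 1+4 = 5 for Echo, 30 for Aero — Aero by 30–5.
Echo vs Model W: 12 to 23, Model W.
Echo vs Bolt: Echo preferred on 8+4+8 = 20 ballots; Echo wins 20–15.
Echo vs Model S2: Model S2 wins 19–16.
Aero vs Model W: Aero preferred on 8+2+8+6+1 = 25 ballots; Aero wins 25–10.
Aero vs Bolt: Aero wins 25–10.
Aero–Model S2: Aero 22–13.
Model W vs Bolt: Model W wins 21–14.
Model W vs Model S2: Model S2, 20–15.
Bolt vs Model S2: Bolt is ranked higher on 2+1+5+1 = 9 ballots, Model S2 on 26. Model S2 wins 26–9.
Only Aero has no losses; Aero is the Condorcet winner.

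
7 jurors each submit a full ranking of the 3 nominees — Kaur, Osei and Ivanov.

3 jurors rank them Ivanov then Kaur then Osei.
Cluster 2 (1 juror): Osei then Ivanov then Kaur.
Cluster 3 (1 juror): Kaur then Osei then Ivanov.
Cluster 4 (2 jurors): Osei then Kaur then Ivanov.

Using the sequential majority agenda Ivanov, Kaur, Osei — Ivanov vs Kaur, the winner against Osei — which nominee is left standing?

Osei

Round 1: Ivanov vs Kaur — 4–3, Ivanov advances.
Round 2: Ivanov vs Osei — 3–4, Osei advances.
Osei survives the agenda.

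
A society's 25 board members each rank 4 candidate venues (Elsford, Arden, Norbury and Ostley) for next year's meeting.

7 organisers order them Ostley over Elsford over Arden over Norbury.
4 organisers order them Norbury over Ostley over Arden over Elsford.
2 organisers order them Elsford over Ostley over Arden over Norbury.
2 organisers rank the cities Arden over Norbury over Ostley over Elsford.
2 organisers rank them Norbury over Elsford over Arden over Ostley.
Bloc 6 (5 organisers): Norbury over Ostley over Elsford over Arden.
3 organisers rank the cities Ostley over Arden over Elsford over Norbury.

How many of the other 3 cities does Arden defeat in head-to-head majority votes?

1

Arden against each rival (25 organisers):
Arden vs Elsford: Arden is ranked higher on 4+2+3 = 9 ballots, Elsford on 16. Elsford wins 16–9.
Arden vs Norbury: Arden wins 14–11.
Arden vs Ostley: Ostley, 21–4.
Arden beats Norbury; loses to Elsford, Ostley — 1 pairwise win.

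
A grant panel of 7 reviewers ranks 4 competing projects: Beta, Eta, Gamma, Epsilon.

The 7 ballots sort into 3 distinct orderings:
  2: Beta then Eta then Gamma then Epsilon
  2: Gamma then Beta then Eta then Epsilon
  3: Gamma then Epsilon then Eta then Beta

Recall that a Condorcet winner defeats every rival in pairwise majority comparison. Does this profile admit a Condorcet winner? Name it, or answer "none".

Gamma

Head-to-head results (7 reviewers):
Beta vs Eta: Beta, 4–3.
Beta vs Gamma: Beta is ranked higher on 2 ballots, Gamma on 5. Gamma wins 5–2.
Beta vs Epsilon: 2+2 = 4 for Beta, 3 for Epsilon — Beta by 4–3.
Eta vs Gamma: Eta is ranked higher on 2 ballots, Gamma on 5. Gamma wins 5–2.
Eta vs Epsilon: Eta, 4–3.
Gamma vs Epsilon: 2+2+3 = 7 for Gamma, 0 for Epsilon — Gamma by 7–0.
Gamma beats each of Beta, Eta, Epsilon — Gamma is the Condorcet winner.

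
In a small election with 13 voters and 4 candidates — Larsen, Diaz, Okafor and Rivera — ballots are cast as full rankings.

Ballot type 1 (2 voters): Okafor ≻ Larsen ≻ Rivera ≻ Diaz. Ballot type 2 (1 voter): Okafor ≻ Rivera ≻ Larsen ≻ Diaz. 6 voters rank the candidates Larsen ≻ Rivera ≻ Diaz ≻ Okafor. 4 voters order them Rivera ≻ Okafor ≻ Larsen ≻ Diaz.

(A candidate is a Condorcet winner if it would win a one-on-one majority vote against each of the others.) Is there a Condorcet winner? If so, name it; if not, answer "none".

Pairwise majorities:
Larsen vs Diaz: Larsen preferred on 2+1+6+4 = 13 ballots; Larsen wins 13–0.
Larsen vs Okafor: 6 to 7, Okafor.
Larsen vs Rivera: Larsen preferred on 2+6 = 8 ballots; Larsen wins 8–5.
Diaz vs Okafor: 6 to 7, Okafor.
Diaz vs Rivera: Diaz preferred on 0 ballots; Rivera wins 13–0.
Okafor vs Rivera: Okafor preferred on 2+1 = 3 ballots; Rivera wins 10–3.
No candidate is unbeaten: Larsen loses to Okafor; Diaz loses to Larsen; Okafor loses to Rivera; Rivera loses to Larsen. In particular Larsen → Rivera → Okafor → Larsen is a majority cycle — no Condorcet winner exists.

none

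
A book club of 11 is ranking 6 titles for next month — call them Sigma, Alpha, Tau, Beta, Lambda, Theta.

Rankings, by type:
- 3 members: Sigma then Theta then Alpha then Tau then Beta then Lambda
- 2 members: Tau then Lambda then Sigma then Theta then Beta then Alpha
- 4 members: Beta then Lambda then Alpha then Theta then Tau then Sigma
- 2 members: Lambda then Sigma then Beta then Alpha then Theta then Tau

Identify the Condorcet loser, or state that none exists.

none

Head-to-head results (11 members):
Sigma vs Alpha: Sigma, 7–4.
Sigma vs Tau: Sigma preferred on 3+2 = 5 ballots; Tau wins 6–5.
Sigma vs Beta: Sigma preferred on 3+2+2 = 7 ballots; Sigma wins 7–4.
Sigma vs Lambda: Sigma is ranked higher on 3 ballots, Lambda on 8. Lambda wins 8–3.
Sigma vs Theta: 3+2+2 = 7 for Sigma, 4 for Theta — Sigma by 7–4.
Alpha vs Tau: Alpha is ranked higher on 3+4+2 = 9 ballots, Tau on 2. Alpha wins 9–2.
Alpha vs Beta: 3 to 8, Beta.
Alpha vs Lambda: Lambda, 8–3.
Alpha vs Theta: Alpha is ranked higher on 4+2 = 6 ballots, Theta on 5. Alpha wins 6–5.
Tau vs Beta: Beta wins 6–5.
Tau vs Lambda: Tau is ranked higher on 3+2 = 5 ballots, Lambda on 6. Lambda wins 6–5.
Tau vs Theta: Tau preferred on 2 ballots; Theta wins 9–2.
Beta–Lambda: Beta 7–4.
Beta vs Theta: 6 to 5, Beta.
Lambda vs Theta: 2+4+2 = 8 for Lambda, 3 for Theta — Lambda by 8–3.
Every book wins at least one matchup (Sigma beats Alpha; Alpha beats Tau; Tau beats Sigma; Beta beats Alpha; Lambda beats Sigma; Theta beats Tau), so there is no Condorcet loser.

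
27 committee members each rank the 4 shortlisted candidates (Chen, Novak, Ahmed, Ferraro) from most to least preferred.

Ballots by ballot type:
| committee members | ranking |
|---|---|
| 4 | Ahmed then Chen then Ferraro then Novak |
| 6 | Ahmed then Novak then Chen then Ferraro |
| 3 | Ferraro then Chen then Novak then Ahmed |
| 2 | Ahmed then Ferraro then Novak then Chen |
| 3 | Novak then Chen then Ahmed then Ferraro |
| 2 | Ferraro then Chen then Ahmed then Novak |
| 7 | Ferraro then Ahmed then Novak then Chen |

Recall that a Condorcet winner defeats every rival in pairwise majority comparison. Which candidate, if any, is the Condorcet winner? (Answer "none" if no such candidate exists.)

Pairwise majorities:
Chen–Novak: Novak 18–9.
Chen vs Ahmed: Ahmed, 19–8.
Chen–Ferraro: Ferraro 14–13.
Novak vs Ahmed: 3+3 = 6 for Novak, 21 for Ahmed — Ahmed by 21–6.
Novak vs Ferraro: Ferraro, 18–9.
Ahmed vs Ferraro: 4+6+2+3 = 15 for Ahmed, 12 for Ferraro — Ahmed by 15–12.
Ahmed defeats every rival head-to-head and is the Condorcet winner.

Ahmed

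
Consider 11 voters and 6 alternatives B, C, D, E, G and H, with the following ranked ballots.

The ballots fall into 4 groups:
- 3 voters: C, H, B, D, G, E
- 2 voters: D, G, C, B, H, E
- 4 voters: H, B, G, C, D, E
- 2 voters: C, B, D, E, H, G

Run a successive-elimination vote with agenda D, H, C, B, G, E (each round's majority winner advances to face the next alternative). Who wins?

G

Round 1: D vs H — 4–7, H advances.
Round 2: H vs C — 4–7, C advances.
Round 3: C vs B — 7–4, C advances.
Round 4: C vs G — 5–6, G advances.
Round 5: G vs E — 9–2, G advances.
The agenda winner is G.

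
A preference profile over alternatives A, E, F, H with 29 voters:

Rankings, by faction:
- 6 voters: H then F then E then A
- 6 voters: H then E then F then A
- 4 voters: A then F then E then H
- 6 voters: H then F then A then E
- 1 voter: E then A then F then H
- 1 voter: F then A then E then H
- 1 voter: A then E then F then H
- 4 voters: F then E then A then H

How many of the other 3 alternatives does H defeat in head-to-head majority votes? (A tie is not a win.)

H against each rival (29 voters):
H vs A: H is ranked higher on 6+6+6 = 18 ballots, A on 11. H wins 18–11.
H vs E: 18 to 11, H.
H vs F: H is ranked higher on 6+6+6 = 18 ballots, F on 11. H wins 18–11.
H beats A, E, F — 3 pairwise wins.

3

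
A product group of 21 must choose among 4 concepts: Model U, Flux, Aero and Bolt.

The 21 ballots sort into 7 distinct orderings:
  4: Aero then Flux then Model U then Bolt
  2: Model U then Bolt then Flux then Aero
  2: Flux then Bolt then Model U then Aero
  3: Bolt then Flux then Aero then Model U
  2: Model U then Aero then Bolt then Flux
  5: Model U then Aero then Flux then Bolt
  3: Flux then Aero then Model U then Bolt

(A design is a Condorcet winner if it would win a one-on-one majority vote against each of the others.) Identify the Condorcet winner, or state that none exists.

none

Pairwise majorities:
Model U vs Flux: Flux, 12–9.
Model U vs Aero: Model U wins 11–10.
Model U–Bolt: Model U 16–5.
Flux vs Aero: Aero wins 11–10.
Flux vs Bolt: Flux wins 14–7.
Aero vs Bolt: Aero, 14–7.
Every design loses at least once (Model U loses to Flux; Flux loses to Aero; Aero loses to Model U; Bolt loses to Model U). The majority relation contains the cycle Model U → Aero → Flux → Model U, so there is no Condorcet winner.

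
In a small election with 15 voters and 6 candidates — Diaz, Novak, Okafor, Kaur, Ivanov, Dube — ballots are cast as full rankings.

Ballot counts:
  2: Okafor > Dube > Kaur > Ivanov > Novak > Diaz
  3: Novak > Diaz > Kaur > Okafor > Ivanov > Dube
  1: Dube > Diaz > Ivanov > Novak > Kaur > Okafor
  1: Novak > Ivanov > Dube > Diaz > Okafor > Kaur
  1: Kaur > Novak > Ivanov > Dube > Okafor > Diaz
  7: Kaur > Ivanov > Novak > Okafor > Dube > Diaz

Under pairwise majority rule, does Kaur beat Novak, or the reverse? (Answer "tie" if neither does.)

Kaur

Ballots ranking Kaur above Novak: 2 + 1 + 7 = 10.
Ballots ranking Novak above Kaur: 15 − 10 = 5.
Kaur wins the head-to-head 10–5.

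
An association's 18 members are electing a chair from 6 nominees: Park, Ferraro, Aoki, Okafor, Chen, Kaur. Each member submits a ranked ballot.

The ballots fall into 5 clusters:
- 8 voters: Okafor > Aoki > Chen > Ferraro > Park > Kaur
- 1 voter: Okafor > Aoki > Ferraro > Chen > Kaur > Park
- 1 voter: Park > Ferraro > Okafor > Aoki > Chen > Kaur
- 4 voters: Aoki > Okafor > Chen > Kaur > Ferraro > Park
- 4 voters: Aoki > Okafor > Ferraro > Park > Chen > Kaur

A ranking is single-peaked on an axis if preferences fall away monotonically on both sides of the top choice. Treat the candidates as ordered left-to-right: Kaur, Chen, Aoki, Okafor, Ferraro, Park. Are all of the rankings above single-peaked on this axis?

Axis positions: Kaur=1, Chen=2, Aoki=3, Okafor=4, Ferraro=5, Park=6.
Cluster 1 (peak Okafor at position 4): ranking walks positions 4-3-2-5-6-1, expanding outward from the peak — single-peaked.
Cluster 2 (peak Okafor at position 4): ranking walks positions 4-3-5-2-1-6, expanding outward from the peak — single-peaked.
Cluster 3 (peak Park at position 6): ranking walks positions 6-5-4-3-2-1, expanding outward from the peak — single-peaked.
Cluster 4 (peak Aoki at position 3): ranking walks positions 3-4-2-1-5-6, expanding outward from the peak — single-peaked.
Cluster 5 (peak Aoki at position 3): ranking walks positions 3-4-5-6-2-1, expanding outward from the peak — single-peaked.
Every ranking is single-peaked on this axis.

yes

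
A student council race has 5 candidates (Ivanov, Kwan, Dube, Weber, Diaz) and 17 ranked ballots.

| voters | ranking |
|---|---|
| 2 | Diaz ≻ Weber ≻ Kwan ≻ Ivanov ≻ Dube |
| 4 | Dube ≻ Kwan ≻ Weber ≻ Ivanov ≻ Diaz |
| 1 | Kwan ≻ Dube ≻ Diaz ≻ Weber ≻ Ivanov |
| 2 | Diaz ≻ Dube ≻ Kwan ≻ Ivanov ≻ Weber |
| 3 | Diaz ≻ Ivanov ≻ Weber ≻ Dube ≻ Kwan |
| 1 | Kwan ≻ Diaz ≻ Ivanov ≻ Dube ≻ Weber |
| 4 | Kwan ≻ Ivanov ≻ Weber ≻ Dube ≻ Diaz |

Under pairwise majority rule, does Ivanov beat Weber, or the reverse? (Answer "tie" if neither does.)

Ballots ranking Ivanov above Weber: 2 + 3 + 1 + 4 = 10.
Ballots ranking Weber above Ivanov: 17 − 10 = 7.
Ivanov wins the head-to-head 10–7.

Ivanov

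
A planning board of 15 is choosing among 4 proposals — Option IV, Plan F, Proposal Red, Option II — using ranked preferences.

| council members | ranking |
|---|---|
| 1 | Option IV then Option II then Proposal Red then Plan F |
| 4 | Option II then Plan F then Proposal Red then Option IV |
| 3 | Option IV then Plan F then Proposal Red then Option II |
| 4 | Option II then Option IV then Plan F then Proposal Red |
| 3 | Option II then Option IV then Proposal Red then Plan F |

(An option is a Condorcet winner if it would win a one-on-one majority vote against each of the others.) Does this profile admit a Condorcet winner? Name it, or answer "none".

Option II

Head-to-head results (15 council members):
Option IV–Plan F: Option IV 11–4.
Option IV vs Proposal Red: Option IV wins 11–4.
Option IV vs Option II: Option II wins 11–4.
Plan F vs Proposal Red: Plan F, 11–4.
Plan F vs Option II: Option II wins 12–3.
Proposal Red vs Option II: Option II, 12–3.
Only Option II has no losses; Option II is the Condorcet winner.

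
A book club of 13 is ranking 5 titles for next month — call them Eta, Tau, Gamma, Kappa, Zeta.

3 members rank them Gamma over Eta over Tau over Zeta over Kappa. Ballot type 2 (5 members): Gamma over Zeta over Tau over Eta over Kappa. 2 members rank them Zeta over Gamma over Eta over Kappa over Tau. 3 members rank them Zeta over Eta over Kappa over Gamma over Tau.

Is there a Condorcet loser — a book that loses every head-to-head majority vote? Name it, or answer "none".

Kappa

Head-to-head results (13 members):
Eta vs Tau: Eta, 8–5.
Eta vs Gamma: 3 to 10, Gamma.
Eta vs Kappa: Eta, 13–0.
Eta–Zeta: Zeta 10–3.
Tau–Gamma: Gamma 13–0.
Tau–Kappa: Tau 8–5.
Tau vs Zeta: Zeta, 10–3.
Gamma vs Kappa: Gamma, 10–3.
Gamma vs Zeta: Gamma is ranked higher on 3+5 = 8 ballots, Zeta on 5. Gamma wins 8–5.
Kappa vs Zeta: 0 for Kappa, 13 for Zeta — Zeta by 13–0.
Kappa loses to every other book — it is the Condorcet loser.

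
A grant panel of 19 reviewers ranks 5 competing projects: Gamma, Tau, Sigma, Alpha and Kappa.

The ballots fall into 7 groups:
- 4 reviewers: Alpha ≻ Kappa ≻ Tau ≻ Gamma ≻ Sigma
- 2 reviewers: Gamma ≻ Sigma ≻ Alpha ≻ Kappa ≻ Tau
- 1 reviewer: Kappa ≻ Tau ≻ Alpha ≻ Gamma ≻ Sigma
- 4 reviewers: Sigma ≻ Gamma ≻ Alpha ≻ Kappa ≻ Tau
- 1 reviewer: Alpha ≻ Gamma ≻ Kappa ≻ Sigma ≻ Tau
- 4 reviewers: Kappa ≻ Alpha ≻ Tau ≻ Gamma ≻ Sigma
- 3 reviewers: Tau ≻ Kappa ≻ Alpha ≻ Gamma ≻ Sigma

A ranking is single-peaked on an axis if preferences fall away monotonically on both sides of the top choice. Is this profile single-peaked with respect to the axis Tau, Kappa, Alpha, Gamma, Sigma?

Axis positions: Tau=1, Kappa=2, Alpha=3, Gamma=4, Sigma=5.
Group 1 (peak Alpha at position 3): ranking walks positions 3-2-1-4-5, expanding outward from the peak — single-peaked.
Group 2 (peak Gamma at position 4): ranking walks positions 4-5-3-2-1, expanding outward from the peak — single-peaked.
Group 3 (peak Kappa at position 2): ranking walks positions 2-1-3-4-5, expanding outward from the peak — single-peaked.
Group 4 (peak Sigma at position 5): ranking walks positions 5-4-3-2-1, expanding outward from the peak — single-peaked.
Group 5 (peak Alpha at position 3): ranking walks positions 3-4-2-5-1, expanding outward from the peak — single-peaked.
Group 6 (peak Kappa at position 2): ranking walks positions 2-3-1-4-5, expanding outward from the peak — single-peaked.
Group 7 (peak Tau at position 1): ranking walks positions 1-2-3-4-5, expanding outward from the peak — single-peaked.
Every ranking is single-peaked on this axis.

yes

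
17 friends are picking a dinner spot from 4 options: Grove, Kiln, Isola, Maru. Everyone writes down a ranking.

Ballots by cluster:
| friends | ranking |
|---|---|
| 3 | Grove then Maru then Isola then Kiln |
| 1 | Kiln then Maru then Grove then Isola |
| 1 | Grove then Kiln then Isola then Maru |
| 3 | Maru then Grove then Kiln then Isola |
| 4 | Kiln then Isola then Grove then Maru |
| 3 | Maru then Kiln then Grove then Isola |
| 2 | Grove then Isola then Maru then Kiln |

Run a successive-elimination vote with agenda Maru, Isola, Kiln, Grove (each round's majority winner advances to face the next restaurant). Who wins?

Round 1: Maru vs Isola — 10–7, Maru advances.
Round 2: Maru vs Kiln — 11–6, Maru advances.
Round 3: Maru vs Grove — 7–10, Grove advances.
The agenda winner is Grove.

Grove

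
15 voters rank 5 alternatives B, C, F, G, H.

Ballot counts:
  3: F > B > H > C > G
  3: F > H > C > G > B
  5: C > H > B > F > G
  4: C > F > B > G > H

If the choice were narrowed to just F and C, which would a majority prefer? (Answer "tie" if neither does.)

C

Ballots ranking F above C: 3 + 3 = 6.
Ballots ranking C above F: 15 − 6 = 9.
C wins the head-to-head 9–6.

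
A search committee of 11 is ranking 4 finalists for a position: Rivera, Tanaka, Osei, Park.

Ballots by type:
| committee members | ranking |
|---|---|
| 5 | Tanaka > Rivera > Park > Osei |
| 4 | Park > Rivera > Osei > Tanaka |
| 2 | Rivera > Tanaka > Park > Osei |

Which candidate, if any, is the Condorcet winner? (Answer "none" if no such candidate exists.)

Rivera

Pairwise majorities:
Rivera vs Tanaka: Rivera is ranked higher on 4+2 = 6 ballots, Tanaka on 5. Rivera wins 6–5.
Rivera vs Osei: 5+4+2 = 11 for Rivera, 0 for Osei — Rivera by 11–0.
Rivera vs Park: Rivera preferred on 5+2 = 7 ballots; Rivera wins 7–4.
Tanaka vs Osei: 5+2 = 7 for Tanaka, 4 for Osei — Tanaka by 7–4.
Tanaka vs Park: 7 to 4, Tanaka.
Osei vs Park: Osei is ranked higher on 0 ballots, Park on 11. Park wins 11–0.
Only Rivera has no losses; Rivera is the Condorcet winner.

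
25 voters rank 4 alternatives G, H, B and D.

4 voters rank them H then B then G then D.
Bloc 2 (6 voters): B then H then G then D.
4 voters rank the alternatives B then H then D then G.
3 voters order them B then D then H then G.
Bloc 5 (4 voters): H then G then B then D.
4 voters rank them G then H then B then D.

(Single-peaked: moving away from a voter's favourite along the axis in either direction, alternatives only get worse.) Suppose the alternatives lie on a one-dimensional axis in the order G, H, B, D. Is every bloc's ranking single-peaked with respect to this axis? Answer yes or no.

yes

Axis positions: G=1, H=2, B=3, D=4.
Bloc 1 (peak H at position 2): ranking walks positions 2-3-1-4, expanding outward from the peak — single-peaked.
Bloc 2 (peak B at position 3): ranking walks positions 3-2-1-4, expanding outward from the peak — single-peaked.
Bloc 3 (peak B at position 3): ranking walks positions 3-2-4-1, expanding outward from the peak — single-peaked.
Bloc 4 (peak B at position 3): ranking walks positions 3-4-2-1, expanding outward from the peak — single-peaked.
Bloc 5 (peak H at position 2): ranking walks positions 2-1-3-4, expanding outward from the peak — single-peaked.
Bloc 6 (peak G at position 1): ranking walks positions 1-2-3-4, expanding outward from the peak — single-peaked.
Every ranking is single-peaked on this axis.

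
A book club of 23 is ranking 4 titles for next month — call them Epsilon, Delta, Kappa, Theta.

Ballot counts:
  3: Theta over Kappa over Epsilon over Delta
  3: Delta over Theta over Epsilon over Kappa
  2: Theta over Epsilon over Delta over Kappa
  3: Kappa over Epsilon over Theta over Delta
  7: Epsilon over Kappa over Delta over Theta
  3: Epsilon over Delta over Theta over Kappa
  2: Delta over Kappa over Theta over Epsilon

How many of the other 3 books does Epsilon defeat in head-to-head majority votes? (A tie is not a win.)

3

Epsilon against each rival (23 members):
Epsilon vs Delta: Epsilon wins 18–5.
Epsilon vs Kappa: Epsilon, 15–8.
Epsilon vs Theta: Epsilon is ranked higher on 3+7+3 = 13 ballots, Theta on 10. Epsilon wins 13–10.
Epsilon beats Delta, Kappa, Theta — 3 pairwise wins.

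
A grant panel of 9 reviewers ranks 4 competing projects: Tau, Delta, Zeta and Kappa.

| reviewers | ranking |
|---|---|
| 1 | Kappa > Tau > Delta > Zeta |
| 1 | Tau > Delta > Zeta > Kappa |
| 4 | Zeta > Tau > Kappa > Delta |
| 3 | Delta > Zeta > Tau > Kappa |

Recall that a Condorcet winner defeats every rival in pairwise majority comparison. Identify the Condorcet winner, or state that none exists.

Head-to-head results (9 reviewers):
Tau vs Delta: Tau, 6–3.
Tau vs Zeta: Zeta wins 7–2.
Tau–Kappa: Tau 8–1.
Delta vs Zeta: Delta wins 5–4.
Delta vs Kappa: Kappa wins 5–4.
Zeta vs Kappa: Zeta, 8–1.
Each project drops at least one matchup (Tau loses to Zeta; Delta loses to Tau; Zeta loses to Delta; Kappa loses to Tau); the cycle Tau → Delta → Zeta → Tau rules out a Condorcet winner.

none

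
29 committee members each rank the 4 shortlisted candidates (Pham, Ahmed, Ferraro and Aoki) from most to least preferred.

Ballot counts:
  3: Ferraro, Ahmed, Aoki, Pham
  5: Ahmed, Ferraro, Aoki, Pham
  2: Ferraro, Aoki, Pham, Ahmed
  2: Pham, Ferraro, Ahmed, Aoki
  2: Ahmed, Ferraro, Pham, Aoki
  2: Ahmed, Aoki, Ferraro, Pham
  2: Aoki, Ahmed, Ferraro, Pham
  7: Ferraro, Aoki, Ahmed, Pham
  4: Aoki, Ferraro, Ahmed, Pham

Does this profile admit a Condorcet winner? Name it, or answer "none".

Check each pair by majority over 29 ballots:
Pham vs Ahmed: Pham preferred on 2+2 = 4 ballots; Ahmed wins 25–4.
Pham vs Ferraro: 2 for Pham, 27 for Ferraro — Ferraro by 27–2.
Pham vs Aoki: Aoki wins 25–4.
Ahmed vs Ferraro: Ferraro, 18–11.
Ahmed vs Aoki: Aoki, 15–14.
Ferraro vs Aoki: 3+5+2+2+2+7 = 21 for Ferraro, 8 for Aoki — Ferraro by 21–8.
Ferraro defeats every rival head-to-head and is the Condorcet winner.

Ferraro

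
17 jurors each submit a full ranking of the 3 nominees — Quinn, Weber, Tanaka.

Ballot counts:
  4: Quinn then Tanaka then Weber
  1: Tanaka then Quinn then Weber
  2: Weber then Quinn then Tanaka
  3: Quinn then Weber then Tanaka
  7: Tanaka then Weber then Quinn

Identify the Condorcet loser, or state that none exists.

none

Pairwise majorities:
Quinn vs Weber: 4+1+3 = 8 for Quinn, 9 for Weber — Weber by 9–8.
Quinn vs Tanaka: Quinn wins 9–8.
Weber vs Tanaka: Weber is ranked higher on 2+3 = 5 ballots, Tanaka on 12. Tanaka wins 12–5.
No nominee is winless: Quinn beats Tanaka; Weber beats Quinn; Tanaka beats Weber. There is no Condorcet loser.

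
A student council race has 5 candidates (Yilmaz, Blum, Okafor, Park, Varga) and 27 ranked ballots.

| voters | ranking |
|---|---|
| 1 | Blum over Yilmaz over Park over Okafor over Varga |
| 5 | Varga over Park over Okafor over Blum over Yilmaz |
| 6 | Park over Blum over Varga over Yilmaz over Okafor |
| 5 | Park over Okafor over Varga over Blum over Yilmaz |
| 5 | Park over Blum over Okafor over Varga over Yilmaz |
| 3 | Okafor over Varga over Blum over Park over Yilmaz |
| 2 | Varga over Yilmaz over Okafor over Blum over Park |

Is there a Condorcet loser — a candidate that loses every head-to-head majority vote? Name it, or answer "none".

Pairwise majorities:
Yilmaz vs Blum: 2 for Yilmaz, 25 for Blum — Blum by 25–2.
Yilmaz–Okafor: Okafor 18–9.
Yilmaz vs Park: Park wins 24–3.
Yilmaz–Varga: Varga 26–1.
Blum–Okafor: Okafor 15–12.
Blum vs Park: Park, 21–6.
Blum–Varga: Varga 15–12.
Okafor vs Park: 5 to 22, Park.
Okafor vs Varga: Okafor is ranked higher on 1+5+5+3 = 14 ballots, Varga on 13. Okafor wins 14–13.
Park vs Varga: 17 to 10, Park.
Only Yilmaz has no wins; Yilmaz is the Condorcet loser.

Yilmaz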